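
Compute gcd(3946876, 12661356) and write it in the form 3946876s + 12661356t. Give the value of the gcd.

Repeated division:
12661356 = 3*3946876 + 820728
3946876 = 4*820728 + 663964
820728 = 1*663964 + 156764
663964 = 4*156764 + 36908
156764 = 4*36908 + 9132
36908 = 4*9132 + 380
9132 = 24*380 + 12
380 = 31*12 + 8
12 = 1*8 + 4
8 = 2*4 + 0
gcd(3946876, 12661356) = 4.
Back-substituting:
4 = 12 − 8
4 = −380 + 32·12
4 = 32·9132 − 769·380
4 = −769·36908 + 3108·9132
4 = 3108·156764 − 13201·36908
4 = −13201·663964 + 55912·156764
4 = 55912·820728 − 69113·663964
4 = −69113·3946876 + 332364·820728
4 = 332364·12661356 − 1066205·3946876
So 4 = (332364)·12661356 + (-1066205)·3946876.

4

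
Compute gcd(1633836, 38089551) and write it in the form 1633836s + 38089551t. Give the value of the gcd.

3

Apply Euclid's algorithm to 38089551 and 1633836:
38089551 = 23·1633836 + 511323
1633836 = 3·511323 + 99867
511323 = 5·99867 + 11988
99867 = 8·11988 + 3963
11988 = 3·3963 + 99
3963 = 40·99 + 3
99 = 33·3 + 0
gcd(1633836, 38089551) = 3.
Back-substituting:
3 = 3963 − 40·99
3 = −40·11988 + 121·3963
3 = 121·99867 − 1008·11988
3 = −1008·511323 + 5161·99867
3 = 5161·1633836 − 16491·511323
3 = −16491·38089551 + 384454·1633836
So 3 = (-16491)·38089551 + (384454)·1633836.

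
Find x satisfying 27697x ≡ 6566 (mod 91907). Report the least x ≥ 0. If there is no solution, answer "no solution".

First find gcd(27697, 91907):
91907 = 3×27697 + 8816
27697 = 3×8816 + 1249
8816 = 7×1249 + 73
1249 = 17×73 + 8
73 = 9×8 + 1
8 = 8×1 + 0
gcd = 1, so a unique solution mod 91907 exists.
Back-substitute for the Bézout coefficients:
1 = 73 − 9·8
1 = −9·1249 + 154·73
1 = 154·8816 − 1087·1249
1 = −1087·27697 + 3415·8816
1 = 3415·91907 − 11332·27697
So 27697·(-11332) ≡ 1 (mod 91907), giving 27697⁻¹ ≡ 80575.
x ≡ 27697⁻¹·6566 ≡ 80575·6566 ≡ 38758 (mod 91907).

38758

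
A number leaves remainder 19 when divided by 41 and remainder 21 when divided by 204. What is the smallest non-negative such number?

Write x = 19 + 41·k. Then 41·k ≡ 21 − 19 ≡ 2 (mod 204).
Need 41⁻¹ mod 204. Extended Euclid on (204, 41):
204 = 4*41 + 40
41 = 1*40 + 1
40 = 40*1 + 0
Back-substitute:
1 = 41 − 40
1 = −204 + 5·41
41⁻¹ ≡ 5 (mod 204), so k ≡ 5·2 ≡ 10 (mod 204).
x = 19 + 41·10 = 429.

429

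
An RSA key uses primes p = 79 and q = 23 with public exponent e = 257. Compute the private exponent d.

φ(n) = (p−1)(q−1) = 78·22 = 1716.
Need d with 257·d ≡ 1 (mod 1716). Apply the extended Euclidean algorithm:
1716 = 6·257 + 174
257 = 1·174 + 83
174 = 2·83 + 8
83 = 10·8 + 3
8 = 2·3 + 2
3 = 1·2 + 1
2 = 2·1 + 0
Back-substitute:
1 = 3 − 2
1 = −8 + 3·3
1 = 3·83 − 31·8
1 = −31·174 + 65·83
1 = 65·257 − 96·174
1 = −96·1716 + 641·257
So 257·641 ≡ 1 (mod 1716), hence d = 641.

641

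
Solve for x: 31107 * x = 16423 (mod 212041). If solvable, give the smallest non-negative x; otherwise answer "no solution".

First find gcd(31107, 212041):
212041 = 6·31107 + 25399
31107 = 1·25399 + 5708
25399 = 4·5708 + 2567
5708 = 2·2567 + 574
2567 = 4·574 + 271
574 = 2·271 + 32
271 = 8·32 + 15
32 = 2·15 + 2
15 = 7·2 + 1
2 = 2·1 + 0
gcd = 1, so a unique solution mod 212041 exists.
Back-substitute for the Bézout coefficients:
1 = 15 − 7·2
1 = −7·32 + 15·15
1 = 15·271 − 127·32
1 = −127·574 + 269·271
1 = 269·2567 − 1203·574
1 = −1203·5708 + 2675·2567
1 = 2675·25399 − 11903·5708
1 = −11903·31107 + 14578·25399
1 = 14578·212041 − 99371·31107
So 31107·(-99371) ≡ 1 (mod 212041), giving 31107⁻¹ ≡ 112670.
x ≡ 31107⁻¹·16423 ≡ 112670·16423 ≡ 109644 (mod 212041).

109644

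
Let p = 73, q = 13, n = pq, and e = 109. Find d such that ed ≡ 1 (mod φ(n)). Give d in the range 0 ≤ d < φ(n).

φ(n) = (p−1)(q−1) = 72·12 = 864.
Need d with 109·d ≡ 1 (mod 864). Apply the extended Euclidean algorithm:
864 = 7·109 + 101
109 = 1·101 + 8
101 = 12·8 + 5
8 = 1·5 + 3
5 = 1·3 + 2
3 = 1·2 + 1
2 = 2·1 + 0
Back-substitute:
1 = 3 − 2
1 = −5 + 2·3
1 = 2·8 − 3·5
1 = −3·101 + 38·8
1 = 38·109 − 41·101
1 = −41·864 + 325·109
So 109·325 ≡ 1 (mod 864), hence d = 325.

325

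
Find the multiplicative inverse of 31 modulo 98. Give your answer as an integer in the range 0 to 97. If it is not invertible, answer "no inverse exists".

19

Extended Euclidean algorithm:
98 = 3×31 + 5
31 = 6×5 + 1
5 = 5×1 + 0
The gcd is 1. Working backward:
1 = 31 − 6·5
1 = −6·98 + 19·31
So 31·19 ≡ 1 (mod 98).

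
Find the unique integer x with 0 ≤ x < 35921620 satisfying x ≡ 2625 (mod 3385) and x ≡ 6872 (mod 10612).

7689960

Write x = 2625 + 3385·k. Then 3385·k ≡ 6872 − 2625 ≡ 4247 (mod 10612).
Need 3385⁻¹ mod 10612. Extended Euclid on (10612, 3385):
10612 = 3·3385 + 457
3385 = 7·457 + 186
457 = 2·186 + 85
186 = 2·85 + 16
85 = 5·16 + 5
16 = 3·5 + 1
5 = 5·1 + 0
Back-substitute:
1 = 16 − 3·5
1 = −3·85 + 16·16
1 = 16·186 − 35·85
1 = −35·457 + 86·186
1 = 86·3385 − 637·457
1 = −637·10612 + 1997·3385
3385⁻¹ ≡ 1997 (mod 10612), so k ≡ 1997·4247 ≡ 2271 (mod 10612).
x = 2625 + 3385·2271 = 7689960.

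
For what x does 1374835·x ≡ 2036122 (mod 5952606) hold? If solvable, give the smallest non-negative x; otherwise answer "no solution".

450670

First find gcd(1374835, 5952606):
5952606 = 4·1374835 + 453266
1374835 = 3·453266 + 15037
453266 = 30·15037 + 2156
15037 = 6·2156 + 2101
2156 = 1·2101 + 55
2101 = 38·55 + 11
55 = 5·11 + 0
gcd = 11 and 11 | 2036122, so solutions exist. Divide through by 11: 124985x ≡ 185102 (mod 541146).
Now find 124985⁻¹ mod 541146:
541146 = 4×124985 + 41206
124985 = 3×41206 + 1367
41206 = 30×1367 + 196
1367 = 6×196 + 191
196 = 1×191 + 5
191 = 38×5 + 1
5 = 5×1 + 0
Back-substitute:
1 = 191 − 38·5
1 = −38·196 + 39·191
1 = 39·1367 − 272·196
1 = −272·41206 + 8199·1367
1 = 8199·124985 − 24869·41206
1 = −24869·541146 + 107675·124985
So 124985⁻¹ ≡ 107675 (mod 541146).
Then x ≡ 107675·185102 ≡ 450670 (mod 541146); the smallest non-negative solution is x = 450670.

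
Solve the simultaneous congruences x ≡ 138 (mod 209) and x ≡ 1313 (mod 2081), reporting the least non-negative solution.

369650

Write x = 138 + 209·k. Then 209·k ≡ 1313 − 138 ≡ 1175 (mod 2081).
Need 209⁻¹ mod 2081. Extended Euclid on (2081, 209):
2081 = 9*209 + 200
209 = 1*200 + 9
200 = 22*9 + 2
9 = 4*2 + 1
2 = 2*1 + 0
Back-substitute:
1 = 9 − 4·2
1 = −4·200 + 89·9
1 = 89·209 − 93·200
1 = −93·2081 + 926·209
209⁻¹ ≡ 926 (mod 2081), so k ≡ 926·1175 ≡ 1768 (mod 2081).
x = 138 + 209·1768 = 369650.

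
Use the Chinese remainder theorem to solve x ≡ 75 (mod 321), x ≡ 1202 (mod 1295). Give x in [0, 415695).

170847

Write x = 75 + 321·k. Then 321·k ≡ 1202 − 75 ≡ 1127 (mod 1295).
Need 321⁻¹ mod 1295. Extended Euclid on (1295, 321):
1295 = 4*321 + 11
321 = 29*11 + 2
11 = 5*2 + 1
2 = 2*1 + 0
Back-substitute:
1 = 11 − 5·2
1 = −5·321 + 146·11
1 = 146·1295 − 589·321
321⁻¹ ≡ 706 (mod 1295), so k ≡ 706·1127 ≡ 532 (mod 1295).
x = 75 + 321·532 = 170847.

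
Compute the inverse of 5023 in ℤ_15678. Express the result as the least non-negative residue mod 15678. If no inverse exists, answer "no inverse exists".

gcd(15678, 5023) by repeated division:
15678 = 3·5023 + 609
5023 = 8·609 + 151
609 = 4·151 + 5
151 = 30·5 + 1
5 = 5·1 + 0
Since gcd(5023, 15678) = 1, back-substitute to write 1 as a combination:
1 = 151 − 30·5
1 = −30·609 + 121·151
1 = 121·5023 − 998·609
1 = −998·15678 + 3115·5023
So 5023·3115 ≡ 1 (mod 15678).

3115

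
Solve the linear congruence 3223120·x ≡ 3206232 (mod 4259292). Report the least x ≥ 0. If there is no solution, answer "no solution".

First find gcd(3223120, 4259292):
4259292 = 1×3223120 + 1036172
3223120 = 3×1036172 + 114604
1036172 = 9×114604 + 4736
114604 = 24×4736 + 940
4736 = 5×940 + 36
940 = 26×36 + 4
36 = 9×4 + 0
gcd = 4 and 4 | 3206232, so solutions exist. Divide through by 4: 805780x ≡ 801558 (mod 1064823).
Now find 805780⁻¹ mod 1064823:
1064823 = 1·805780 + 259043
805780 = 3·259043 + 28651
259043 = 9·28651 + 1184
28651 = 24·1184 + 235
1184 = 5·235 + 9
235 = 26·9 + 1
9 = 9·1 + 0
Back-substitute:
1 = 235 − 26·9
1 = −26·1184 + 131·235
1 = 131·28651 − 3170·1184
1 = −3170·259043 + 28661·28651
1 = 28661·805780 − 89153·259043
1 = −89153·1064823 + 117814·805780
So 805780⁻¹ ≡ 117814 (mod 1064823).
Then x ≡ 117814·801558 ≡ 926457 (mod 1064823); the smallest non-negative solution is x = 926457.

926457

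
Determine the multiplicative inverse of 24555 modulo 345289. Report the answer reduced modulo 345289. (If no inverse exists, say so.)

Apply the Euclidean algorithm to 345289 and 24555:
345289 = 14·24555 + 1519
24555 = 16·1519 + 251
1519 = 6·251 + 13
251 = 19·13 + 4
13 = 3·4 + 1
4 = 4·1 + 0
gcd = 1, so the inverse exists. Back-substitute:
1 = 13 − 3·4
1 = −3·251 + 58·13
1 = 58·1519 − 351·251
1 = −351·24555 + 5674·1519
1 = 5674·345289 − 79787·24555
So 24555·(-79787) ≡ 1 (mod 345289), and -79787 ≡ 265502 (mod 345289).

265502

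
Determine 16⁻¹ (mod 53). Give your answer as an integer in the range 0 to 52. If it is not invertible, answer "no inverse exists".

10

Run Euclid on (53, 16):
53 = 3*16 + 5
16 = 3*5 + 1
5 = 5*1 + 0
gcd = 1, so the inverse exists. Back-substitute:
1 = 16 − 3·5
1 = −3·53 + 10·16
So 16·10 ≡ 1 (mod 53).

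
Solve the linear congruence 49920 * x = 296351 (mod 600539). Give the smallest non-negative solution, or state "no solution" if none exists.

First find gcd(49920, 600539):
600539 = 12×49920 + 1499
49920 = 33×1499 + 453
1499 = 3×453 + 140
453 = 3×140 + 33
140 = 4×33 + 8
33 = 4×8 + 1
8 = 8×1 + 0
gcd = 1, so a unique solution mod 600539 exists.
Back-substitute for the Bézout coefficients:
1 = 33 − 4·8
1 = −4·140 + 17·33
1 = 17·453 − 55·140
1 = −55·1499 + 182·453
1 = 182·49920 − 6061·1499
1 = −6061·600539 + 72914·49920
So 49920·(72914) ≡ 1 (mod 600539), giving 49920⁻¹ ≡ 72914.
x ≡ 49920⁻¹·296351 ≡ 72914·296351 ≡ 143055 (mod 600539).

143055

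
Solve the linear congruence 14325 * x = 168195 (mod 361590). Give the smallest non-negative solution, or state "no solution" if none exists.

7761

First find gcd(14325, 361590):
361590 = 25×14325 + 3465
14325 = 4×3465 + 465
3465 = 7×465 + 210
465 = 2×210 + 45
210 = 4×45 + 30
45 = 1×30 + 15
30 = 2×15 + 0
gcd = 15 and 15 | 168195, so solutions exist. Divide through by 15: 955x ≡ 11213 (mod 24106).
Now find 955⁻¹ mod 24106:
24106 = 25*955 + 231
955 = 4*231 + 31
231 = 7*31 + 14
31 = 2*14 + 3
14 = 4*3 + 2
3 = 1*2 + 1
2 = 2*1 + 0
Back-substitute:
1 = 3 − 2
1 = −14 + 5·3
1 = 5·31 − 11·14
1 = −11·231 + 82·31
1 = 82·955 − 339·231
1 = −339·24106 + 8557·955
So 955⁻¹ ≡ 8557 (mod 24106).
Then x ≡ 8557·11213 ≡ 7761 (mod 24106); the smallest non-negative solution is x = 7761.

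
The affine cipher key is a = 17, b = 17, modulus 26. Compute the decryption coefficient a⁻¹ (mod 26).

23

Apply the Euclidean algorithm to 26 and 17:
26 = 1·17 + 9
17 = 1·9 + 8
9 = 1·8 + 1
8 = 8·1 + 0
Since gcd(17, 26) = 1, back-substitute to write 1 as a combination:
1 = 9 − 8
1 = −17 + 2·9
1 = 2·26 − 3·17
So 17·(-3) ≡ 1 (mod 26), and -3 ≡ 23 (mod 26).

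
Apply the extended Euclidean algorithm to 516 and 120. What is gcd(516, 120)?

Apply Euclid's algorithm to 516 and 120:
516 = 4·120 + 36
120 = 3·36 + 12
36 = 3·12 + 0
gcd(516, 120) = 12.
Back-substituting:
12 = 120 − 3·36
12 = −3·516 + 13·120
So 12 = (-3)·516 + (13)·120.

12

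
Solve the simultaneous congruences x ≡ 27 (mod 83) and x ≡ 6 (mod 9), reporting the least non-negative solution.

Write x = 27 + 83·k. Then 83·k ≡ 6 − 27 ≡ 6 (mod 9).
Need 83⁻¹ mod 9. Extended Euclid on (9, 2):
9 = 4·2 + 1
2 = 2·1 + 0
Back-substitute:
1 = 9 − 4·2
83⁻¹ ≡ 5 (mod 9), so k ≡ 5·6 ≡ 3 (mod 9).
x = 27 + 83·3 = 276.

276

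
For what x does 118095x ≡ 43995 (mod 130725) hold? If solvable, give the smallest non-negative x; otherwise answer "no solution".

6776

First find gcd(118095, 130725):
130725 = 1×118095 + 12630
118095 = 9×12630 + 4425
12630 = 2×4425 + 3780
4425 = 1×3780 + 645
3780 = 5×645 + 555
645 = 1×555 + 90
555 = 6×90 + 15
90 = 6×15 + 0
gcd = 15 and 15 | 43995, so solutions exist. Divide through by 15: 7873x ≡ 2933 (mod 8715).
Now find 7873⁻¹ mod 8715:
8715 = 1×7873 + 842
7873 = 9×842 + 295
842 = 2×295 + 252
295 = 1×252 + 43
252 = 5×43 + 37
43 = 1×37 + 6
37 = 6×6 + 1
6 = 6×1 + 0
Back-substitute:
1 = 37 − 6·6
1 = −6·43 + 7·37
1 = 7·252 − 41·43
1 = −41·295 + 48·252
1 = 48·842 − 137·295
1 = −137·7873 + 1281·842
1 = 1281·8715 − 1418·7873
So 7873·(-1418) ≡ 1 (mod 8715), i.e. 7873⁻¹ ≡ 7297.
Then x ≡ 7297·2933 ≡ 6776 (mod 8715); the smallest non-negative solution is x = 6776.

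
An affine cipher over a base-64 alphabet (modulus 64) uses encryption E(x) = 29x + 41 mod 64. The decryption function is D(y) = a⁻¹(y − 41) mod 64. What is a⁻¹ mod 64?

gcd(64, 29) by repeated division:
64 = 2·29 + 6
29 = 4·6 + 5
6 = 1·5 + 1
5 = 5·1 + 0
The gcd is 1. Working backward:
1 = 6 − 5
1 = −29 + 5·6
1 = 5·64 − 11·29
So 29·(-11) ≡ 1 (mod 64), and -11 ≡ 53 (mod 64).

53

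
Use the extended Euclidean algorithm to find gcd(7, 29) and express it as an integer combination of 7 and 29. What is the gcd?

1

Euclidean algorithm:
29 = 4*7 + 1
7 = 7*1 + 0
gcd(7, 29) = 1.
Back-substituting:
1 = 29 − 4·7
So 1 = (1)·29 + (-4)·7.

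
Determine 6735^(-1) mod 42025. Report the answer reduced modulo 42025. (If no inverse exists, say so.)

Compute gcd(6735, 42025):
42025 = 6*6735 + 1615
6735 = 4*1615 + 275
1615 = 5*275 + 240
275 = 1*240 + 35
240 = 6*35 + 30
35 = 1*30 + 5
30 = 6*5 + 0
Since gcd = 5 > 1, 6735 is not a unit mod 42025.

no inverse exists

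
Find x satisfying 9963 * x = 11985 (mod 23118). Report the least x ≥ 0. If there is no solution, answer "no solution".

6967

First find gcd(9963, 23118):
23118 = 2*9963 + 3192
9963 = 3*3192 + 387
3192 = 8*387 + 96
387 = 4*96 + 3
96 = 32*3 + 0
gcd = 3 and 3 | 11985, so solutions exist. Divide through by 3: 3321x ≡ 3995 (mod 7706).
Now find 3321⁻¹ mod 7706:
7706 = 2·3321 + 1064
3321 = 3·1064 + 129
1064 = 8·129 + 32
129 = 4·32 + 1
32 = 32·1 + 0
Back-substitute:
1 = 129 − 4·32
1 = −4·1064 + 33·129
1 = 33·3321 − 103·1064
1 = −103·7706 + 239·3321
So 3321⁻¹ ≡ 239 (mod 7706).
Then x ≡ 239·3995 ≡ 6967 (mod 7706); the smallest non-negative solution is x = 6967.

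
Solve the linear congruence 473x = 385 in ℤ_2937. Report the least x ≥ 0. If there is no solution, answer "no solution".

First find gcd(473, 2937):
2937 = 6×473 + 99
473 = 4×99 + 77
99 = 1×77 + 22
77 = 3×22 + 11
22 = 2×11 + 0
gcd = 11 and 11 | 385, so solutions exist. Divide through by 11: 43x ≡ 35 (mod 267).
Now find 43⁻¹ mod 267:
267 = 6×43 + 9
43 = 4×9 + 7
9 = 1×7 + 2
7 = 3×2 + 1
2 = 2×1 + 0
Back-substitute:
1 = 7 − 3·2
1 = −3·9 + 4·7
1 = 4·43 − 19·9
1 = −19·267 + 118·43
So 43⁻¹ ≡ 118 (mod 267).
Then x ≡ 118·35 ≡ 125 (mod 267); the smallest non-negative solution is x = 125.

125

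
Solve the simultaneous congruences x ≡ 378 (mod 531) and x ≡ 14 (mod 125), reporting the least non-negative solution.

Write x = 378 + 531·k. Then 531·k ≡ 14 − 378 ≡ 11 (mod 125).
Need 531⁻¹ mod 125. Extended Euclid on (125, 31):
125 = 4·31 + 1
31 = 31·1 + 0
Back-substitute:
1 = 125 − 4·31
531⁻¹ ≡ 121 (mod 125), so k ≡ 121·11 ≡ 81 (mod 125).
x = 378 + 531·81 = 43389.

43389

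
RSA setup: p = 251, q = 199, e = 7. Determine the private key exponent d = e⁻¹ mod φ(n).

14143

φ(n) = (p−1)(q−1) = 250·198 = 49500.
Need d with 7·d ≡ 1 (mod 49500). Apply the extended Euclidean algorithm:
49500 = 7071×7 + 3
7 = 2×3 + 1
3 = 3×1 + 0
Back-substitute:
1 = 7 − 2·3
1 = −2·49500 + 14143·7
So 7·14143 ≡ 1 (mod 49500), hence d = 14143.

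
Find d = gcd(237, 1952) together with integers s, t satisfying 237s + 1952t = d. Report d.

Apply Euclid's algorithm to 1952 and 237:
1952 = 8·237 + 56
237 = 4·56 + 13
56 = 4·13 + 4
13 = 3·4 + 1
4 = 4·1 + 0
gcd(237, 1952) = 1.
Back-substituting:
1 = 13 − 3·4
1 = −3·56 + 13·13
1 = 13·237 − 55·56
1 = −55·1952 + 453·237
So 1 = (-55)·1952 + (453)·237.

1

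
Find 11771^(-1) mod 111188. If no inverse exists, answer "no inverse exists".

26203

gcd(111188, 11771) by repeated division:
111188 = 9×11771 + 5249
11771 = 2×5249 + 1273
5249 = 4×1273 + 157
1273 = 8×157 + 17
157 = 9×17 + 4
17 = 4×4 + 1
4 = 4×1 + 0
Since gcd(11771, 111188) = 1, back-substitute to write 1 as a combination:
1 = 17 − 4·4
1 = −4·157 + 37·17
1 = 37·1273 − 300·157
1 = −300·5249 + 1237·1273
1 = 1237·11771 − 2774·5249
1 = −2774·111188 + 26203·11771
So 11771·26203 ≡ 1 (mod 111188).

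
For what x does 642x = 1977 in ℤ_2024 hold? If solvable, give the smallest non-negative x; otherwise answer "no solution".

gcd(642, 2024):
2024 = 3·642 + 98
642 = 6·98 + 54
98 = 1·54 + 44
54 = 1·44 + 10
44 = 4·10 + 4
10 = 2·4 + 2
4 = 2·2 + 0
gcd = 2, but 2 ∤ 1977, so the congruence has no solution.

no solution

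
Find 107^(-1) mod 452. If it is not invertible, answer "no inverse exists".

Run Euclid on (452, 107):
452 = 4×107 + 24
107 = 4×24 + 11
24 = 2×11 + 2
11 = 5×2 + 1
2 = 2×1 + 0
Since gcd(107, 452) = 1, back-substitute to write 1 as a combination:
1 = 11 − 5·2
1 = −5·24 + 11·11
1 = 11·107 − 49·24
1 = −49·452 + 207·107
So 107·207 ≡ 1 (mod 452).

207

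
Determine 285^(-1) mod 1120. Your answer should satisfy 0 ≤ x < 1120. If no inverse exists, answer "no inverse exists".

no inverse exists

Compute gcd(285, 1120):
1120 = 3*285 + 265
285 = 1*265 + 20
265 = 13*20 + 5
20 = 4*5 + 0
gcd(285, 1120) = 5 ≠ 1, so 285 has no multiplicative inverse modulo 1120.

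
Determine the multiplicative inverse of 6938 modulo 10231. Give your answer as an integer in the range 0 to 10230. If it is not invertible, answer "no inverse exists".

Apply the Euclidean algorithm to 10231 and 6938:
10231 = 1·6938 + 3293
6938 = 2·3293 + 352
3293 = 9·352 + 125
352 = 2·125 + 102
125 = 1·102 + 23
102 = 4·23 + 10
23 = 2·10 + 3
10 = 3·3 + 1
3 = 3·1 + 0
gcd = 1, so the inverse exists. Back-substitute:
1 = 10 − 3·3
1 = −3·23 + 7·10
1 = 7·102 − 31·23
1 = −31·125 + 38·102
1 = 38·352 − 107·125
1 = −107·3293 + 1001·352
1 = 1001·6938 − 2109·3293
1 = −2109·10231 + 3110·6938
So 6938·3110 ≡ 1 (mod 10231).

3110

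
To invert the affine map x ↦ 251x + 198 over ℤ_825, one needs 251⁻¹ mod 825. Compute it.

gcd(825, 251) by repeated division:
825 = 3·251 + 72
251 = 3·72 + 35
72 = 2·35 + 2
35 = 17·2 + 1
2 = 2·1 + 0
Since gcd(251, 825) = 1, back-substitute to write 1 as a combination:
1 = 35 − 17·2
1 = −17·72 + 35·35
1 = 35·251 − 122·72
1 = −122·825 + 401·251
So 251·401 ≡ 1 (mod 825).

401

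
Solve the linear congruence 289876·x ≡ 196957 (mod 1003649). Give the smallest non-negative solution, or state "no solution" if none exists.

First find gcd(289876, 1003649):
1003649 = 3*289876 + 134021
289876 = 2*134021 + 21834
134021 = 6*21834 + 3017
21834 = 7*3017 + 715
3017 = 4*715 + 157
715 = 4*157 + 87
157 = 1*87 + 70
87 = 1*70 + 17
70 = 4*17 + 2
17 = 8*2 + 1
2 = 2*1 + 0
gcd = 1, so a unique solution mod 1003649 exists.
Back-substitute for the Bézout coefficients:
1 = 17 − 8·2
1 = −8·70 + 33·17
1 = 33·87 − 41·70
1 = −41·157 + 74·87
1 = 74·715 − 337·157
1 = −337·3017 + 1422·715
1 = 1422·21834 − 10291·3017
1 = −10291·134021 + 63168·21834
1 = 63168·289876 − 136627·134021
1 = −136627·1003649 + 473049·289876
So 289876·(473049) ≡ 1 (mod 1003649), giving 289876⁻¹ ≡ 473049.
x ≡ 289876⁻¹·196957 ≡ 473049·196957 ≡ 571574 (mod 1003649).

571574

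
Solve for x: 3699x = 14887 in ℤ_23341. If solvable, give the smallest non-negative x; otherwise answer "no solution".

6434

First find gcd(3699, 23341):
23341 = 6*3699 + 1147
3699 = 3*1147 + 258
1147 = 4*258 + 115
258 = 2*115 + 28
115 = 4*28 + 3
28 = 9*3 + 1
3 = 3*1 + 0
gcd = 1, so a unique solution mod 23341 exists.
Back-substitute for the Bézout coefficients:
1 = 28 − 9·3
1 = −9·115 + 37·28
1 = 37·258 − 83·115
1 = −83·1147 + 369·258
1 = 369·3699 − 1190·1147
1 = −1190·23341 + 7509·3699
So 3699·(7509) ≡ 1 (mod 23341), giving 3699⁻¹ ≡ 7509.
x ≡ 3699⁻¹·14887 ≡ 7509·14887 ≡ 6434 (mod 23341).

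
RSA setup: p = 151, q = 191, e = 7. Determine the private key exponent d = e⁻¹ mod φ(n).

φ(n) = (p−1)(q−1) = 150·190 = 28500.
Need d with 7·d ≡ 1 (mod 28500). Apply the extended Euclidean algorithm:
28500 = 4071×7 + 3
7 = 2×3 + 1
3 = 3×1 + 0
Back-substitute:
1 = 7 − 2·3
1 = −2·28500 + 8143·7
So 7·8143 ≡ 1 (mod 28500), hence d = 8143.

8143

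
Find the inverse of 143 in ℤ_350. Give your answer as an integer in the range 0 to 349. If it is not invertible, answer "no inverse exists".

257

gcd(350, 143) by repeated division:
350 = 2×143 + 64
143 = 2×64 + 15
64 = 4×15 + 4
15 = 3×4 + 3
4 = 1×3 + 1
3 = 3×1 + 0
gcd = 1, so the inverse exists. Back-substitute:
1 = 4 − 3
1 = −15 + 4·4
1 = 4·64 − 17·15
1 = −17·143 + 38·64
1 = 38·350 − 93·143
Hence 143⁻¹ ≡ -93 ≡ 257 (mod 350).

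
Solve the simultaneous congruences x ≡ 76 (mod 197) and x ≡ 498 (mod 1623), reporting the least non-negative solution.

Write x = 76 + 197·k. Then 197·k ≡ 498 − 76 ≡ 422 (mod 1623).
Need 197⁻¹ mod 1623. Extended Euclid on (1623, 197):
1623 = 8×197 + 47
197 = 4×47 + 9
47 = 5×9 + 2
9 = 4×2 + 1
2 = 2×1 + 0
Back-substitute:
1 = 9 − 4·2
1 = −4·47 + 21·9
1 = 21·197 − 88·47
1 = −88·1623 + 725·197
197⁻¹ ≡ 725 (mod 1623), so k ≡ 725·422 ≡ 826 (mod 1623).
x = 76 + 197·826 = 162798.

162798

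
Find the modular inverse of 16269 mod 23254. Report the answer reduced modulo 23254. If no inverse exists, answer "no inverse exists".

Euclidean algorithm on 23254, 16269:
23254 = 1·16269 + 6985
16269 = 2·6985 + 2299
6985 = 3·2299 + 88
2299 = 26·88 + 11
88 = 8·11 + 0
gcd(16269, 23254) = 11 ≠ 1, so 16269 has no multiplicative inverse modulo 23254.

no inverse exists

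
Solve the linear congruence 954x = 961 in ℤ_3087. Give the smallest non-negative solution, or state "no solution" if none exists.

gcd(954, 3087):
3087 = 3·954 + 225
954 = 4·225 + 54
225 = 4·54 + 9
54 = 6·9 + 0
gcd = 9, but 9 ∤ 961, so the congruence has no solution.

no solution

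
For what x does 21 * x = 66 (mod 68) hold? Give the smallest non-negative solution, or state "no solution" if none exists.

42

First find gcd(21, 68):
68 = 3×21 + 5
21 = 4×5 + 1
5 = 5×1 + 0
gcd = 1, so a unique solution mod 68 exists.
Back-substitute for the Bézout coefficients:
1 = 21 − 4·5
1 = −4·68 + 13·21
So 21·(13) ≡ 1 (mod 68), giving 21⁻¹ ≡ 13.
x ≡ 21⁻¹·66 ≡ 13·66 ≡ 42 (mod 68).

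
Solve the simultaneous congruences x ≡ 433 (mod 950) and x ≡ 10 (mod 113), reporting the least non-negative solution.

8033

Write x = 433 + 950·k. Then 950·k ≡ 10 − 433 ≡ 29 (mod 113).
Need 950⁻¹ mod 113. Extended Euclid on (113, 46):
113 = 2×46 + 21
46 = 2×21 + 4
21 = 5×4 + 1
4 = 4×1 + 0
Back-substitute:
1 = 21 − 5·4
1 = −5·46 + 11·21
1 = 11·113 − 27·46
950⁻¹ ≡ 86 (mod 113), so k ≡ 86·29 ≡ 8 (mod 113).
x = 433 + 950·8 = 8033.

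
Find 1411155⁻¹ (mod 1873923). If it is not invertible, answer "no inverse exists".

no inverse exists

Euclidean algorithm on 1873923, 1411155:
1873923 = 1×1411155 + 462768
1411155 = 3×462768 + 22851
462768 = 20×22851 + 5748
22851 = 3×5748 + 5607
5748 = 1×5607 + 141
5607 = 39×141 + 108
141 = 1×108 + 33
108 = 3×33 + 9
33 = 3×9 + 6
9 = 1×6 + 3
6 = 2×3 + 0
The gcd is 3, not 1, hence no inverse exists.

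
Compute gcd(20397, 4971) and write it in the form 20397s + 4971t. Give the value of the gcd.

3

Euclidean algorithm:
20397 = 4*4971 + 513
4971 = 9*513 + 354
513 = 1*354 + 159
354 = 2*159 + 36
159 = 4*36 + 15
36 = 2*15 + 6
15 = 2*6 + 3
6 = 2*3 + 0
gcd(20397, 4971) = 3.
Back-substituting:
3 = 15 − 2·6
3 = −2·36 + 5·15
3 = 5·159 − 22·36
3 = −22·354 + 49·159
3 = 49·513 − 71·354
3 = −71·4971 + 688·513
3 = 688·20397 − 2823·4971
So 3 = (688)·20397 + (-2823)·4971.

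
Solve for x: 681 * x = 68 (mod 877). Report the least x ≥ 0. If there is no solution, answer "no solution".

465

First find gcd(681, 877):
877 = 1·681 + 196
681 = 3·196 + 93
196 = 2·93 + 10
93 = 9·10 + 3
10 = 3·3 + 1
3 = 3·1 + 0
gcd = 1, so a unique solution mod 877 exists.
Back-substitute for the Bézout coefficients:
1 = 10 − 3·3
1 = −3·93 + 28·10
1 = 28·196 − 59·93
1 = −59·681 + 205·196
1 = 205·877 − 264·681
So 681·(-264) ≡ 1 (mod 877), giving 681⁻¹ ≡ 613.
x ≡ 681⁻¹·68 ≡ 613·68 ≡ 465 (mod 877).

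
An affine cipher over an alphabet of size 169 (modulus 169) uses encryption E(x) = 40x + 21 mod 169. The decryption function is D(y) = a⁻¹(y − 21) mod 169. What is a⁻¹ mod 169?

131

Run Euclid on (169, 40):
169 = 4*40 + 9
40 = 4*9 + 4
9 = 2*4 + 1
4 = 4*1 + 0
gcd = 1, so the inverse exists. Back-substitute:
1 = 9 − 2·4
1 = −2·40 + 9·9
1 = 9·169 − 38·40
So 40·(-38) ≡ 1 (mod 169), and -38 ≡ 131 (mod 169).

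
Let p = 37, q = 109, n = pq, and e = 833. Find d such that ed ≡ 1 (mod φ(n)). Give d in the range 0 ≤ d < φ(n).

1937

φ(n) = (p−1)(q−1) = 36·108 = 3888.
Need d with 833·d ≡ 1 (mod 3888). Apply the extended Euclidean algorithm:
3888 = 4×833 + 556
833 = 1×556 + 277
556 = 2×277 + 2
277 = 138×2 + 1
2 = 2×1 + 0
Back-substitute:
1 = 277 − 138·2
1 = −138·556 + 277·277
1 = 277·833 − 415·556
1 = −415·3888 + 1937·833
So 833·1937 ≡ 1 (mod 3888), hence d = 1937.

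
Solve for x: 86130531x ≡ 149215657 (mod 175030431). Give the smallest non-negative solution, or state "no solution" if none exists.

no solution

gcd(86130531, 175030431):
175030431 = 2·86130531 + 2769369
86130531 = 31·2769369 + 280092
2769369 = 9·280092 + 248541
280092 = 1·248541 + 31551
248541 = 7·31551 + 27684
31551 = 1·27684 + 3867
27684 = 7·3867 + 615
3867 = 6·615 + 177
615 = 3·177 + 84
177 = 2·84 + 9
84 = 9·9 + 3
9 = 3·3 + 0
gcd = 3, but 3 ∤ 149215657, so the congruence has no solution.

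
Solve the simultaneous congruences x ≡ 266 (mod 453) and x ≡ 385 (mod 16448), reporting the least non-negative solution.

3339329

Write x = 266 + 453·k. Then 453·k ≡ 385 − 266 ≡ 119 (mod 16448).
Need 453⁻¹ mod 16448. Extended Euclid on (16448, 453):
16448 = 36×453 + 140
453 = 3×140 + 33
140 = 4×33 + 8
33 = 4×8 + 1
8 = 8×1 + 0
Back-substitute:
1 = 33 − 4·8
1 = −4·140 + 17·33
1 = 17·453 − 55·140
1 = −55·16448 + 1997·453
453⁻¹ ≡ 1997 (mod 16448), so k ≡ 1997·119 ≡ 7371 (mod 16448).
x = 266 + 453·7371 = 3339329.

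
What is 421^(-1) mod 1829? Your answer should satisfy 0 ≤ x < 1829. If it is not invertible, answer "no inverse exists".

gcd(1829, 421) by repeated division:
1829 = 4*421 + 145
421 = 2*145 + 131
145 = 1*131 + 14
131 = 9*14 + 5
14 = 2*5 + 4
5 = 1*4 + 1
4 = 4*1 + 0
gcd = 1, so the inverse exists. Back-substitute:
1 = 5 − 4
1 = −14 + 3·5
1 = 3·131 − 28·14
1 = −28·145 + 31·131
1 = 31·421 − 90·145
1 = −90·1829 + 391·421
So 421·391 ≡ 1 (mod 1829).

391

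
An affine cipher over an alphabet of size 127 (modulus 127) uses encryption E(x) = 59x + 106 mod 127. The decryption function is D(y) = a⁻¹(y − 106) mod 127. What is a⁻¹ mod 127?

gcd(127, 59) by repeated division:
127 = 2*59 + 9
59 = 6*9 + 5
9 = 1*5 + 4
5 = 1*4 + 1
4 = 4*1 + 0
The gcd is 1. Working backward:
1 = 5 − 4
1 = −9 + 2·5
1 = 2·59 − 13·9
1 = −13·127 + 28·59
So 59·28 ≡ 1 (mod 127).

28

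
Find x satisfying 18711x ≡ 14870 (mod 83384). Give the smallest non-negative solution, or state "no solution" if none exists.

gcd(18711, 83384):
83384 = 4·18711 + 8540
18711 = 2·8540 + 1631
8540 = 5·1631 + 385
1631 = 4·385 + 91
385 = 4·91 + 21
91 = 4·21 + 7
21 = 3·7 + 0
gcd = 7, but 7 ∤ 14870, so the congruence has no solution.

no solution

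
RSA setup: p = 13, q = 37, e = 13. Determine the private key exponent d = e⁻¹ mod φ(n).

φ(n) = (p−1)(q−1) = 12·36 = 432.
Need d with 13·d ≡ 1 (mod 432). Apply the extended Euclidean algorithm:
432 = 33×13 + 3
13 = 4×3 + 1
3 = 3×1 + 0
Back-substitute:
1 = 13 − 4·3
1 = −4·432 + 133·13
So 13·133 ≡ 1 (mod 432), hence d = 133.

133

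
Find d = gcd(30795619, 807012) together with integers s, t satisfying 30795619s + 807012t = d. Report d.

1

Euclidean algorithm:
30795619 = 38*807012 + 129163
807012 = 6*129163 + 32034
129163 = 4*32034 + 1027
32034 = 31*1027 + 197
1027 = 5*197 + 42
197 = 4*42 + 29
42 = 1*29 + 13
29 = 2*13 + 3
13 = 4*3 + 1
3 = 3*1 + 0
gcd(30795619, 807012) = 1.
Back-substituting:
1 = 13 − 4·3
1 = −4·29 + 9·13
1 = 9·42 − 13·29
1 = −13·197 + 61·42
1 = 61·1027 − 318·197
1 = −318·32034 + 9919·1027
1 = 9919·129163 − 39994·32034
1 = −39994·807012 + 249883·129163
1 = 249883·30795619 − 9535548·807012
So 1 = (249883)·30795619 + (-9535548)·807012.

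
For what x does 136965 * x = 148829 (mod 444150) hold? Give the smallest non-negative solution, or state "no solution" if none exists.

gcd(136965, 444150):
444150 = 3·136965 + 33255
136965 = 4·33255 + 3945
33255 = 8·3945 + 1695
3945 = 2·1695 + 555
1695 = 3·555 + 30
555 = 18·30 + 15
30 = 2·15 + 0
gcd = 15, but 15 ∤ 148829, so the congruence has no solution.

no solution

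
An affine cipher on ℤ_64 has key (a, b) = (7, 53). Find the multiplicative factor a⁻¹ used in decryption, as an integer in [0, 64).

gcd(64, 7) by repeated division:
64 = 9×7 + 1
7 = 7×1 + 0
Since gcd(7, 64) = 1, back-substitute to write 1 as a combination:
1 = 64 − 9·7
Hence 7⁻¹ ≡ -9 ≡ 55 (mod 64).

55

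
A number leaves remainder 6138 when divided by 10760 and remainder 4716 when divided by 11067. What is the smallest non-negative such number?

Write x = 6138 + 10760·k. Then 10760·k ≡ 4716 − 6138 ≡ 9645 (mod 11067).
Need 10760⁻¹ mod 11067. Extended Euclid on (11067, 10760):
11067 = 1×10760 + 307
10760 = 35×307 + 15
307 = 20×15 + 7
15 = 2×7 + 1
7 = 7×1 + 0
Back-substitute:
1 = 15 − 2·7
1 = −2·307 + 41·15
1 = 41·10760 − 1437·307
1 = −1437·11067 + 1478·10760
10760⁻¹ ≡ 1478 (mod 11067), so k ≡ 1478·9645 ≡ 1014 (mod 11067).
x = 6138 + 10760·1014 = 10916778.

10916778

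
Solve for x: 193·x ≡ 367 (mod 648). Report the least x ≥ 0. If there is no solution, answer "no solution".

247

First find gcd(193, 648):
648 = 3*193 + 69
193 = 2*69 + 55
69 = 1*55 + 14
55 = 3*14 + 13
14 = 1*13 + 1
13 = 13*1 + 0
gcd = 1, so a unique solution mod 648 exists.
Back-substitute for the Bézout coefficients:
1 = 14 − 13
1 = −55 + 4·14
1 = 4·69 − 5·55
1 = −5·193 + 14·69
1 = 14·648 − 47·193
So 193·(-47) ≡ 1 (mod 648), giving 193⁻¹ ≡ 601.
x ≡ 193⁻¹·367 ≡ 601·367 ≡ 247 (mod 648).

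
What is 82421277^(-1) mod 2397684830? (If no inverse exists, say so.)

559297343

Extended Euclidean algorithm:
2397684830 = 29×82421277 + 7467797
82421277 = 11×7467797 + 275510
7467797 = 27×275510 + 29027
275510 = 9×29027 + 14267
29027 = 2×14267 + 493
14267 = 28×493 + 463
493 = 1×463 + 30
463 = 15×30 + 13
30 = 2×13 + 4
13 = 3×4 + 1
4 = 4×1 + 0
Since gcd(82421277, 2397684830) = 1, back-substitute to write 1 as a combination:
1 = 13 − 3·4
1 = −3·30 + 7·13
1 = 7·463 − 108·30
1 = −108·493 + 115·463
1 = 115·14267 − 3328·493
1 = −3328·29027 + 6771·14267
1 = 6771·275510 − 64267·29027
1 = −64267·7467797 + 1741980·275510
1 = 1741980·82421277 − 19226047·7467797
1 = −19226047·2397684830 + 559297343·82421277
So 82421277·559297343 ≡ 1 (mod 2397684830).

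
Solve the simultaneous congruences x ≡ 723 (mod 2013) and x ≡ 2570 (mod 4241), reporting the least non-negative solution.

Write x = 723 + 2013·k. Then 2013·k ≡ 2570 − 723 ≡ 1847 (mod 4241).
Need 2013⁻¹ mod 4241. Extended Euclid on (4241, 2013):
4241 = 2*2013 + 215
2013 = 9*215 + 78
215 = 2*78 + 59
78 = 1*59 + 19
59 = 3*19 + 2
19 = 9*2 + 1
2 = 2*1 + 0
Back-substitute:
1 = 19 − 9·2
1 = −9·59 + 28·19
1 = 28·78 − 37·59
1 = −37·215 + 102·78
1 = 102·2013 − 955·215
1 = −955·4241 + 2012·2013
2013⁻¹ ≡ 2012 (mod 4241), so k ≡ 2012·1847 ≡ 1048 (mod 4241).
x = 723 + 2013·1048 = 2110347.

2110347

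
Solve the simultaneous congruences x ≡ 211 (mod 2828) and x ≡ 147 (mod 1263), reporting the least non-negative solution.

1182315

Write x = 211 + 2828·k. Then 2828·k ≡ 147 − 211 ≡ 1199 (mod 1263).
Need 2828⁻¹ mod 1263. Extended Euclid on (1263, 302):
1263 = 4×302 + 55
302 = 5×55 + 27
55 = 2×27 + 1
27 = 27×1 + 0
Back-substitute:
1 = 55 − 2·27
1 = −2·302 + 11·55
1 = 11·1263 − 46·302
2828⁻¹ ≡ 1217 (mod 1263), so k ≡ 1217·1199 ≡ 418 (mod 1263).
x = 211 + 2828·418 = 1182315.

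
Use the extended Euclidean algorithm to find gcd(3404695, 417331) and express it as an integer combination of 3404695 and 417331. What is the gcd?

Apply Euclid's algorithm to 3404695 and 417331:
3404695 = 8×417331 + 66047
417331 = 6×66047 + 21049
66047 = 3×21049 + 2900
21049 = 7×2900 + 749
2900 = 3×749 + 653
749 = 1×653 + 96
653 = 6×96 + 77
96 = 1×77 + 19
77 = 4×19 + 1
19 = 19×1 + 0
gcd(3404695, 417331) = 1.
Working backward:
1 = 77 − 4·19
1 = −4·96 + 5·77
1 = 5·653 − 34·96
1 = −34·749 + 39·653
1 = 39·2900 − 151·749
1 = −151·21049 + 1096·2900
1 = 1096·66047 − 3439·21049
1 = −3439·417331 + 21730·66047
1 = 21730·3404695 − 177279·417331
So 1 = (21730)·3404695 + (-177279)·417331.

1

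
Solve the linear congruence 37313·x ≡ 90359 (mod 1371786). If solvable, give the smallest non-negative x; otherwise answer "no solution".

991903

First find gcd(37313, 1371786):
1371786 = 36*37313 + 28518
37313 = 1*28518 + 8795
28518 = 3*8795 + 2133
8795 = 4*2133 + 263
2133 = 8*263 + 29
263 = 9*29 + 2
29 = 14*2 + 1
2 = 2*1 + 0
gcd = 1, so a unique solution mod 1371786 exists.
Back-substitute for the Bézout coefficients:
1 = 29 − 14·2
1 = −14·263 + 127·29
1 = 127·2133 − 1030·263
1 = −1030·8795 + 4247·2133
1 = 4247·28518 − 13771·8795
1 = −13771·37313 + 18018·28518
1 = 18018·1371786 − 662419·37313
So 37313·(-662419) ≡ 1 (mod 1371786), giving 37313⁻¹ ≡ 709367.
x ≡ 37313⁻¹·90359 ≡ 709367·90359 ≡ 991903 (mod 1371786).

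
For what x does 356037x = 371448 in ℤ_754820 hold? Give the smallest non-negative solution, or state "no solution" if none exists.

First find gcd(356037, 754820):
754820 = 2·356037 + 42746
356037 = 8·42746 + 14069
42746 = 3·14069 + 539
14069 = 26·539 + 55
539 = 9·55 + 44
55 = 1·44 + 11
44 = 4·11 + 0
gcd = 11 and 11 | 371448, so solutions exist. Divide through by 11: 32367x ≡ 33768 (mod 68620).
Now find 32367⁻¹ mod 68620:
68620 = 2×32367 + 3886
32367 = 8×3886 + 1279
3886 = 3×1279 + 49
1279 = 26×49 + 5
49 = 9×5 + 4
5 = 1×4 + 1
4 = 4×1 + 0
Back-substitute:
1 = 5 − 4
1 = −49 + 10·5
1 = 10·1279 − 261·49
1 = −261·3886 + 793·1279
1 = 793·32367 − 6605·3886
1 = −6605·68620 + 14003·32367
So 32367⁻¹ ≡ 14003 (mod 68620).
Then x ≡ 14003·33768 ≡ 61504 (mod 68620); the smallest non-negative solution is x = 61504.

61504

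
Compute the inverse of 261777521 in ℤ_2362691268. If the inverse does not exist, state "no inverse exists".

1121205641

Run Euclid on (2362691268, 261777521):
2362691268 = 9·261777521 + 6693579
261777521 = 39·6693579 + 727940
6693579 = 9·727940 + 142119
727940 = 5·142119 + 17345
142119 = 8·17345 + 3359
17345 = 5·3359 + 550
3359 = 6·550 + 59
550 = 9·59 + 19
59 = 3·19 + 2
19 = 9·2 + 1
2 = 2·1 + 0
The gcd is 1. Working backward:
1 = 19 − 9·2
1 = −9·59 + 28·19
1 = 28·550 − 261·59
1 = −261·3359 + 1594·550
1 = 1594·17345 − 8231·3359
1 = −8231·142119 + 67442·17345
1 = 67442·727940 − 345441·142119
1 = −345441·6693579 + 3176411·727940
1 = 3176411·261777521 − 124225470·6693579
1 = −124225470·2362691268 + 1121205641·261777521
So 261777521·1121205641 ≡ 1 (mod 2362691268).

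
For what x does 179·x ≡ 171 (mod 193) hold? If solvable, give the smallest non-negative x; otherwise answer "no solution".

167

First find gcd(179, 193):
193 = 1*179 + 14
179 = 12*14 + 11
14 = 1*11 + 3
11 = 3*3 + 2
3 = 1*2 + 1
2 = 2*1 + 0
gcd = 1, so a unique solution mod 193 exists.
Back-substitute for the Bézout coefficients:
1 = 3 − 2
1 = −11 + 4·3
1 = 4·14 − 5·11
1 = −5·179 + 64·14
1 = 64·193 − 69·179
So 179·(-69) ≡ 1 (mod 193), giving 179⁻¹ ≡ 124.
x ≡ 179⁻¹·171 ≡ 124·171 ≡ 167 (mod 193).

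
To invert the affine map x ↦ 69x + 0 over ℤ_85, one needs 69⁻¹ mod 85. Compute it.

69

Extended Euclidean algorithm:
85 = 1×69 + 16
69 = 4×16 + 5
16 = 3×5 + 1
5 = 5×1 + 0
The gcd is 1. Working backward:
1 = 16 − 3·5
1 = −3·69 + 13·16
1 = 13·85 − 16·69
Thus 69·(-16) ≡ 1 (mod 85); reducing, -16 mod 85 = 69.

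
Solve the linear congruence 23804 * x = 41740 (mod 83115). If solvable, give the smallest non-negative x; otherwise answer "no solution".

First find gcd(23804, 83115):
83115 = 3*23804 + 11703
23804 = 2*11703 + 398
11703 = 29*398 + 161
398 = 2*161 + 76
161 = 2*76 + 9
76 = 8*9 + 4
9 = 2*4 + 1
4 = 4*1 + 0
gcd = 1, so a unique solution mod 83115 exists.
Back-substitute for the Bézout coefficients:
1 = 9 − 2·4
1 = −2·76 + 17·9
1 = 17·161 − 36·76
1 = −36·398 + 89·161
1 = 89·11703 − 2617·398
1 = −2617·23804 + 5323·11703
1 = 5323·83115 − 18586·23804
So 23804·(-18586) ≡ 1 (mod 83115), giving 23804⁻¹ ≡ 64529.
x ≡ 23804⁻¹·41740 ≡ 64529·41740 ≡ 15770 (mod 83115).

15770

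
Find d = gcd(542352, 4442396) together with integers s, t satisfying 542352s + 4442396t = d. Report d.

Euclidean algorithm:
4442396 = 8*542352 + 103580
542352 = 5*103580 + 24452
103580 = 4*24452 + 5772
24452 = 4*5772 + 1364
5772 = 4*1364 + 316
1364 = 4*316 + 100
316 = 3*100 + 16
100 = 6*16 + 4
16 = 4*4 + 0
gcd(542352, 4442396) = 4.
Express as a combination:
4 = 100 − 6·16
4 = −6·316 + 19·100
4 = 19·1364 − 82·316
4 = −82·5772 + 347·1364
4 = 347·24452 − 1470·5772
4 = −1470·103580 + 6227·24452
4 = 6227·542352 − 32605·103580
4 = −32605·4442396 + 267067·542352
So 4 = (-32605)·4442396 + (267067)·542352.

4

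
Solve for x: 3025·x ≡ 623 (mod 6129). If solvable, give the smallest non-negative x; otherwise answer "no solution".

4484

First find gcd(3025, 6129):
6129 = 2×3025 + 79
3025 = 38×79 + 23
79 = 3×23 + 10
23 = 2×10 + 3
10 = 3×3 + 1
3 = 3×1 + 0
gcd = 1, so a unique solution mod 6129 exists.
Back-substitute for the Bézout coefficients:
1 = 10 − 3·3
1 = −3·23 + 7·10
1 = 7·79 − 24·23
1 = −24·3025 + 919·79
1 = 919·6129 − 1862·3025
So 3025·(-1862) ≡ 1 (mod 6129), giving 3025⁻¹ ≡ 4267.
x ≡ 3025⁻¹·623 ≡ 4267·623 ≡ 4484 (mod 6129).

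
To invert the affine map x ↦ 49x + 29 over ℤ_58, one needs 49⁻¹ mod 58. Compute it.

45

Extended Euclidean algorithm:
58 = 1·49 + 9
49 = 5·9 + 4
9 = 2·4 + 1
4 = 4·1 + 0
The gcd is 1. Working backward:
1 = 9 − 2·4
1 = −2·49 + 11·9
1 = 11·58 − 13·49
So 49·(-13) ≡ 1 (mod 58), and -13 ≡ 45 (mod 58).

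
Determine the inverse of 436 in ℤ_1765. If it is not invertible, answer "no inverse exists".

Extended Euclidean algorithm:
1765 = 4×436 + 21
436 = 20×21 + 16
21 = 1×16 + 5
16 = 3×5 + 1
5 = 5×1 + 0
The gcd is 1. Working backward:
1 = 16 − 3·5
1 = −3·21 + 4·16
1 = 4·436 − 83·21
1 = −83·1765 + 336·436
So 436·336 ≡ 1 (mod 1765).

336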